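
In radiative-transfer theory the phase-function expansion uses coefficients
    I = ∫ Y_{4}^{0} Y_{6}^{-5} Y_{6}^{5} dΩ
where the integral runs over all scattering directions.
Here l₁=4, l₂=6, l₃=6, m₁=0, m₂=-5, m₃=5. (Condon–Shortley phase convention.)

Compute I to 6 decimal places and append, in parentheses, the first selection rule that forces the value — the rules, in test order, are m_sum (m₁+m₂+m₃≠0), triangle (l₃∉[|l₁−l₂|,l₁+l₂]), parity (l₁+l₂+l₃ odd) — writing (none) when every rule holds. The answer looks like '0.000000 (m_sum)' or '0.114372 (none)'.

Rules hold: Σm=0, L=16 even, 2≤6≤10.
N = 9·13·13 = 1521
Δ = 4!·4!·8!/17! = 1/15315300
Racah Σ t=0..4: t=0:+1/829440 t=1:−1/25920 t=2:+1/9216 t=3:−1/25920 t=4:+1/829440 = 7/207360
⇒ 3j(4 6 6; 0 0 0)² = 28/2431, sgn +1
Racah Σ t=0..1: t=0:+1/2903040 t=1:−1/1451520 = -1/2903040
⇒ 3j(4 6 6; 0 -5 5)² = 11/1547, sgn +1
4πI² = N·(3j₀)²·(3jₘ)² = 36/289
I = +1·√(0.124567/4π) = 0.09956287
No selection rule forces the value: the integral is nonzero (none).

0.099563 (none)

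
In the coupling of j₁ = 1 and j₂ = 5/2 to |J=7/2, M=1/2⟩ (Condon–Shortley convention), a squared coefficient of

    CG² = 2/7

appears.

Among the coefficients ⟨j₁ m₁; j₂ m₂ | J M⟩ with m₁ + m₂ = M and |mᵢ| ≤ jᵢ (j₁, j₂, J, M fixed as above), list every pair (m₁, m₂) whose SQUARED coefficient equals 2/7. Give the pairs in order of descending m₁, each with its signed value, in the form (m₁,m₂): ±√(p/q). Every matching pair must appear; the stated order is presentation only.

Admissible pairs with m₁+m₂ = M = 1/2: (-1,3/2), (0,1/2), (1,-1/2)
  (m₁,m₂)=(1,-1/2): CG² = 2/7, CG = +√(2/7)   ← matches the target
  (m₁,m₂)=(0,1/2): CG² = 4/7, CG = +√(4/7)
  (m₁,m₂)=(-1,3/2): CG² = 1/7, CG = +√(1/7)
Pairs with CG² = 2/7: (1,-1/2): +√(2/7)

(1,-1/2): +√(2/7)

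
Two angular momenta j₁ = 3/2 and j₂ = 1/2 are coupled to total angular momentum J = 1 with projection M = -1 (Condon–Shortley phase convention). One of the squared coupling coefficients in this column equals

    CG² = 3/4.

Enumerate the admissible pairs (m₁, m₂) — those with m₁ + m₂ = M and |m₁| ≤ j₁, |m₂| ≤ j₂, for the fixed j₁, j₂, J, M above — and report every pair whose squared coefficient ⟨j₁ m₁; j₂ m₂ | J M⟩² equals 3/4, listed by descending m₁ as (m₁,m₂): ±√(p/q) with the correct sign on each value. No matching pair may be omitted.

Admissible pairs with m₁+m₂ = M = -1: (-3/2,1/2), (-1/2,-1/2)
  (m₁,m₂)=(-1/2,-1/2): CG² = 1/4, CG = +√(1/4)
  (m₁,m₂)=(-3/2,1/2): CG² = 3/4, CG = −√(3/4)   ← matches the target
Pairs with CG² = 3/4: (-3/2,1/2): −√(3/4)

(-3/2,1/2): −√(3/4)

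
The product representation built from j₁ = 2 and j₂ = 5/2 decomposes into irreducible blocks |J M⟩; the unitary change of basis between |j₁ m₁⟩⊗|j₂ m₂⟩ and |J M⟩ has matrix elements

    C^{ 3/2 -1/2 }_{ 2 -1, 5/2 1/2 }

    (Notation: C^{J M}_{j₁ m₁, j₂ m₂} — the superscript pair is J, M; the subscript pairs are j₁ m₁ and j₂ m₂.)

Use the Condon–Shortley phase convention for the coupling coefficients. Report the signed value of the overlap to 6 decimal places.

triangle: 3!*1!*2!/7! = 12/5040
(j±m)!: 1!*3!*3!*2!*1!*2! = 144
prefactor² = (2J+1)*Δ*N² = 48/35
  k=2: +1/(2!*1!*1!*1!*0!*1!) = 1/2
  k=3: −1/(3!*0!*0!*0!*1!*2!) = -1/12
Σ = 5/12  ⇒  CG² = 48/35*(5/12)² = 5/21
CG = +√(5/21) = +0.487950

+√(5/21) ≈ +0.487950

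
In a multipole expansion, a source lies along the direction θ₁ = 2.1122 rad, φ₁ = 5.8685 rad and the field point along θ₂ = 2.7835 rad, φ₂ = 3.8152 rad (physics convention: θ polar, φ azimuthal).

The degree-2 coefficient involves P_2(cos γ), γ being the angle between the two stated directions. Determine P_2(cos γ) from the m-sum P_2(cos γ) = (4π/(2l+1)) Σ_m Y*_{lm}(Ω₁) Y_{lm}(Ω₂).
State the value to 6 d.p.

-0.323237

Term-by-term m-sum for l=2 (normalisation 4π/5 = 2.513274):
  m=-2: Y*=(0.191587, -0.209223)  Y=(0.010521, -0.046270)  product (-0.007665, -0.011066)
  m=-1: Y*=(-0.312269, 0.137465)  Y=(0.198203, -0.158194)  product (-0.040147, 0.076645)
  m=+0: Y*=(-0.064111, -0.000000)  Y=(0.514553, 0.000000)  product (-0.032989, -0.000000)
  m=+1: Y*=(0.312269, 0.137465)  Y=(-0.198203, -0.158194)  product (-0.040147, -0.076645)
  m=+2: Y*=(0.191587, 0.209223)  Y=(0.010521, 0.046270)  product (-0.007665, 0.011066)
Accumulated sum (-0.128612, -0.000000); after 4π/(2l+1) scaling, (-0.323237, -0.000000) ⇒ P_2 = -0.323237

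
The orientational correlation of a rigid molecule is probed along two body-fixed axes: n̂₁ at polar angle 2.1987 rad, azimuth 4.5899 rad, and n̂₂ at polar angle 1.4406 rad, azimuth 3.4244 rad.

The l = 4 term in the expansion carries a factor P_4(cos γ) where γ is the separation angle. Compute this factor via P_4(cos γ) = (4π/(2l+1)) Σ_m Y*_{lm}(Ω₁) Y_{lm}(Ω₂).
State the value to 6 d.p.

Term-by-term m-sum for l=4 (normalisation 4π/9 = 1.396263):
  [-4]  conj(Y_{4,-4})(Ω₁) = 0.16747 - 0.08932j ; Y_{4,-4}(Ω₂) = 0.18202 - 0.38708j ; Δ = -0.00409 - 0.08108j
  [-3]  conj(Y_{4,-3})(Ω₁) = -0.14000 - 0.36368j ; Y_{4,-3}(Ω₂) = -0.10474 + 0.11885j ; Δ = 0.05789 + 0.02145j
  [-2]  conj(Y_{4,-2})(Ω₁) = -0.30089 + 0.07522j ; Y_{4,-2}(Ω₂) = -0.24490 + 0.15546j ; Δ = 0.06199 - 0.06520j
  [-1]  conj(Y_{4,-1})(Ω₁) = -0.01606 - 0.13043j ; Y_{4,-1}(Ω₂) = 0.16854 - 0.04898j ; Δ = -0.00909 - 0.02120j
  [+0]  conj(Y_{4,0})(Ω₁) = -0.33689 + 0.00000j ; Y_{4,0}(Ω₂) = 0.26492 + 0.00000j ; Δ = -0.08925 + 0.00000j
  [+1]  conj(Y_{4,1})(Ω₁) = 0.01606 - 0.13043j ; Y_{4,1}(Ω₂) = -0.16854 - 0.04898j ; Δ = -0.00909 + 0.02120j
  [+2]  conj(Y_{4,2})(Ω₁) = -0.30089 - 0.07522j ; Y_{4,2}(Ω₂) = -0.24490 - 0.15546j ; Δ = 0.06199 + 0.06520j
  [+3]  conj(Y_{4,3})(Ω₁) = 0.14000 - 0.36368j ; Y_{4,3}(Ω₂) = 0.10474 + 0.11885j ; Δ = 0.05789 - 0.02145j
  [+4]  conj(Y_{4,4})(Ω₁) = 0.16747 + 0.08932j ; Y_{4,4}(Ω₂) = 0.18202 + 0.38708j ; Δ = -0.00409 + 0.08108j
Accumulated sum 0.12414 + 0.00000j; after 4π/(2l+1) scaling, 0.17333 + 0.00000j ⇒ P_4 = 0.173335

0.173335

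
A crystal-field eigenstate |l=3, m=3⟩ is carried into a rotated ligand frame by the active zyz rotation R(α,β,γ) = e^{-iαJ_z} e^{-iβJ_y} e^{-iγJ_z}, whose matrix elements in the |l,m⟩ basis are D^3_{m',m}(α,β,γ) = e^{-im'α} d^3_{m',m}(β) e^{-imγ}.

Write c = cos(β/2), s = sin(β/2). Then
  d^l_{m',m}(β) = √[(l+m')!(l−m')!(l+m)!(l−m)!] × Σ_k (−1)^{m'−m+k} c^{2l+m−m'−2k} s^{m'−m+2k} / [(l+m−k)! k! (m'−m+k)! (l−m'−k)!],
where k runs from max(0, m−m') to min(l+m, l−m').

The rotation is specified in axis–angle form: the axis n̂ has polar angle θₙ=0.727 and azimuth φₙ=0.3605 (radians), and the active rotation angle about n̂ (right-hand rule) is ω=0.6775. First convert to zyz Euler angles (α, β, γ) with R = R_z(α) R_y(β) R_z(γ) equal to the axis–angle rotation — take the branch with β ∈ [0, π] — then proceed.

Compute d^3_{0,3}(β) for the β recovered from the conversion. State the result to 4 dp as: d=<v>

d=0.0447

Axis–angle → zyz. n̂ = (sinθₙcosφₙ, sinθₙsinφₙ, cosθₙ) = (+0.621909, +0.234443, +0.747172), ω = 0.6775.
R = I cosω + sinω [n̂]ₓ + (1−cosω) n̂n̂ᵀ gives
  R = [+0.864564, -0.436161, +0.249587; +0.500564, +0.791281, -0.351154; -0.044334, +0.428529, +0.902440]
β = atan2(√(R₁₃²+R₂₃²), R₃₃) = 0.445397; α = atan2(R₂₃, R₁₃) mod 2π = 5.330301; γ = atan2(R₃₂, −R₃₁) mod 2π = 1.467708
d^3_{0,3}(β=0.4454) via the finite sum:
Half-angle: c=0.975305, s=0.220862. N=√(6·6·720·1)=160.996894
The bounds max(0,m−m')=3 and min(l+m,l−m')=3 give 1 term
  k=3: (−1)^0·160.9969/(36)·0.9753^3·0.2209^3 = +0.044699
d^3_{0,3}(0.4454) = +0.044699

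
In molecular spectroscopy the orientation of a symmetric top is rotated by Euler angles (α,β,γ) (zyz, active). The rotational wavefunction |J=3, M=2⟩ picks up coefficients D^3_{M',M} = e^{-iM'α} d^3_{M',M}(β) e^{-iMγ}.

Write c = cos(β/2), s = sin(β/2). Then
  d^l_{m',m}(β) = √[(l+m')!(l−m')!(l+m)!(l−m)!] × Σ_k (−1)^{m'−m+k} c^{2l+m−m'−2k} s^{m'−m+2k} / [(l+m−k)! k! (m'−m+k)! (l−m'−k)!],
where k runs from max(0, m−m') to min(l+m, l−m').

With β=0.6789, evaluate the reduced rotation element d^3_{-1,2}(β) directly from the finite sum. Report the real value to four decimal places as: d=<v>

d=0.1835

d^3_{-1,2}(β=0.6789) via the finite sum:
With c≡cos(β/2)=0.942938 and s≡sin(β/2)=0.332969, N=[2·24·120·1]^{1/2}=75.894664
Admissible k: 3..4 (factorial args all ≥0)
  k=3: (−1)^0·75.8947/(12)·0.9429^3·0.3330^3 = +0.195744
  k=4: (−1)^1·75.8947/(24)·0.9429^1·0.3330^5 = -0.012204
d^3_{-1,2}(0.6789) = +0.195744 -0.012204 = +0.183540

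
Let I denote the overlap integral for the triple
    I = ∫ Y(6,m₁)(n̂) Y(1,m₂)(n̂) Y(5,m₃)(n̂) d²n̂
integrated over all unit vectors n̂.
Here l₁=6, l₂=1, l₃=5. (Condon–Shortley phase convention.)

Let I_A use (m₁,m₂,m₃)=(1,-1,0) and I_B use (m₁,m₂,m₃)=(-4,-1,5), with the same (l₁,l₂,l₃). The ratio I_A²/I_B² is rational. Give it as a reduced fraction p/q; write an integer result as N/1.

Shared (l₁,l₂,l₃)=(6,1,5): N and (l;000)² cancel in I_A²/I_B².
A: Δ = 2!·10!·0!/13! = 1/858; Racah Σ t=0..0: t=0:+1/28800 = 1/28800; ⇒ 3j(6 1 5; 1 -1 0)² = 7/286, sgn -1
B: Δ = 2!·10!·0!/13! = 1/858; Racah Σ t=0..0: t=0:+1/7257600 = 1/7257600; ⇒ 3j(6 1 5; -4 -1 5)² = 1/858, sgn +1
I_A²/I_B² = (7/286)/(1/858) = 21/1

21/1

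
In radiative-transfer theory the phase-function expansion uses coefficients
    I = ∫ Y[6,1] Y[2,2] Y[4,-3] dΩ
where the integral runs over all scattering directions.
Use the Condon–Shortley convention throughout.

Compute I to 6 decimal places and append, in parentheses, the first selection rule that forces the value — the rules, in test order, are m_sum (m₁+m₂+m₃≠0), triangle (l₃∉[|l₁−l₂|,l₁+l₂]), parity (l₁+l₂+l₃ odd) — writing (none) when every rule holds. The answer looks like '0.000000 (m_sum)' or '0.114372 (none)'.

Rules hold: Σm=0, L=12 even, 4≤4≤8.
N = 13·5·9 = 585
Δ = 4!·8!·0!/13! = 1/6435
Racah Σ t=2..2: t=2:+1/2304 = 1/2304
⇒ 3j(6 2 4; 0 0 0)² = 5/143, sgn +1
Racah Σ t=4..4: t=4:+1/120960 = 1/120960
⇒ 3j(6 2 4; 1 2 -3)² = 1/1287, sgn -1
4πI² = N·(3j₀)²·(3jₘ)² = 25/1573
I = -1·√(0.0158932/4π) = -0.03556319
No selection rule forces the value: the integral is nonzero (none).

-0.035563 (none)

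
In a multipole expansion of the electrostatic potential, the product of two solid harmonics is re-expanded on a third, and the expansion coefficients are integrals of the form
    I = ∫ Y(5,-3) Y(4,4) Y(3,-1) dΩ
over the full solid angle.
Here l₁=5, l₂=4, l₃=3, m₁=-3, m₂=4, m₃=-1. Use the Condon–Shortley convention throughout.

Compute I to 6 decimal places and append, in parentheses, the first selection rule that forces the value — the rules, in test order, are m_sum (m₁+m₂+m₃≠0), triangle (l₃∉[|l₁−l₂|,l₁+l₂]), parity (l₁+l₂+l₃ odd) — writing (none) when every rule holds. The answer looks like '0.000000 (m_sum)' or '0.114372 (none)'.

0.169606 (none)

Rules hold: Σm=0, L=12 even, 1≤3≤9.
N = 11·9·7 = 693
Δ = 6!·4!·2!/13! = 1/180180
Racah Σ t=2..4: t=2:+1/576 t=3:−1/144 t=4:+1/576 = -1/288
⇒ 3j(5 4 3; 0 0 0)² = 20/1001, sgn +1
Racah Σ t=6..6: t=6:+1/5760 = 1/5760
⇒ 3j(5 4 3; -3 4 -1)² = 56/2145, sgn +1
4πI² = N·(3j₀)²·(3jₘ)² = 672/1859
I = +1·√(0.361485/4π) = 0.16960553
No selection rule forces the value: the integral is nonzero (none).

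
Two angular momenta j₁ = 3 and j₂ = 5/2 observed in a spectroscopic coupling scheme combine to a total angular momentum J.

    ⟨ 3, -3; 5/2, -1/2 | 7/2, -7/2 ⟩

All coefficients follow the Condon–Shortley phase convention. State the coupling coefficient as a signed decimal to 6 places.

triangle: 2!*4!*3!/10! = 288/3628800
(j±m)!: 0!*6!*2!*3!*0!*7! = 43545600
prefactor² = (2J+1)*Δ*N² = 27648
  k=2: +1/(2!*0!*4!*0!*0!*3!) = 1/288
Σ = 1/288  ⇒  CG² = 27648*(1/288)² = 1/3
CG = +√(1/3) = +0.577350

+0.577350  (= +√(1/3))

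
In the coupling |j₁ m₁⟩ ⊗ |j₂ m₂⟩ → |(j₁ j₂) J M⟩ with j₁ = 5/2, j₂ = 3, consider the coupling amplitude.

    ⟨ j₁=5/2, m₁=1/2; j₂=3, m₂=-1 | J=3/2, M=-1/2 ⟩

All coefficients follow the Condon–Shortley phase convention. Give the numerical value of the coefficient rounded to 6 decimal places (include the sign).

-0.097590  (= −√(1/105))

√[4·4!1!2!/8! · 3!2!2!4!1!2!] = √(192/35)
  +(−1)^1/∏(1,3,1,1,0,1)! = -1/6  (running -1/6)
  +(−1)^2/∏(2,2,0,0,1,2)! = 1/8  (running -1/24)
⟨..|..⟩ = √(192/35)·(-1/24) = -0.097590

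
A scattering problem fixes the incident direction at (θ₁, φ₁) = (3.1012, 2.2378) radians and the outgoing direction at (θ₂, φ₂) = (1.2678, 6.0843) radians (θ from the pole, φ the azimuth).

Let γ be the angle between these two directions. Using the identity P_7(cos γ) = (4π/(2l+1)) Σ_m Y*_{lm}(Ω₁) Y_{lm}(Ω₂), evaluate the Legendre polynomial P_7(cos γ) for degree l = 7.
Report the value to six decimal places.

Expand P_7 via completeness: Σ_{m} conj(Y_{7,m}) at Ω₁ times Y_{7,m} at Ω₂ —
  m=-7: Y*=-0.000000+0.000000i  Y=+0.064097+0.355061i  product -0.000000-0.000000i
  m=-6: Y*=-0.000000-0.000000i  Y=+0.155556+0.392323i  product +0.000000-0.000000i
  m=-5: Y*=+0.000000-0.000000i  Y=+0.024932+0.038357i  product +0.000000-0.000000i
  m=-4: Y*=+0.000017-0.000009i  Y=-0.234344-0.239147i  product -0.000006-0.000002i
  m=-3: Y*=+0.000527+0.000242i  Y=-0.138660-0.094183i  product -0.000050-0.000083i
  m=-2: Y*=+0.002853+0.011824i  Y=+0.248579+0.104445i  product -0.000526+0.003237i
  m=-1: Y*=-0.101002+0.128275i  Y=+0.203093+0.040933i  product -0.025764+0.021917i
  m=+0: Y*=-1.067733-0.000000i  Y=-0.247461+0.000000i  product +0.264222+0.000000i
  m=+1: Y*=+0.101002+0.128275i  Y=-0.203093+0.040933i  product -0.025764-0.021917i
  m=+2: Y*=+0.002853-0.011824i  Y=+0.248579-0.104445i  product -0.000526-0.003237i
  m=+3: Y*=-0.000527+0.000242i  Y=+0.138660-0.094183i  product -0.000050+0.000083i
  m=+4: Y*=+0.000017+0.000009i  Y=-0.234344+0.239147i  product -0.000006+0.000002i
  m=+5: Y*=-0.000000-0.000000i  Y=-0.024932+0.038357i  product +0.000000+0.000000i
  m=+6: Y*=-0.000000+0.000000i  Y=+0.155556-0.392323i  product +0.000000+0.000000i
  m=+7: Y*=+0.000000+0.000000i  Y=-0.064097+0.355061i  product -0.000000+0.000000i
Total Σ_m = +0.211531-0.000000i. Multiply by 0.837758: +0.177212-0.000000i. P_7(cos γ) = 0.177212

0.177212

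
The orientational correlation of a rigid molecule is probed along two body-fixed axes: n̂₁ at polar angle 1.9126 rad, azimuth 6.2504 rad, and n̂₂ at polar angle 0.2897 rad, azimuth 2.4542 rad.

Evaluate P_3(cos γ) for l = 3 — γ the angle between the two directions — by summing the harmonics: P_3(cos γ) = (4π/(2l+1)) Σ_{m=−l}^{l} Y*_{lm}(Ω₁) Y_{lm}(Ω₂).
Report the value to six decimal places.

0.419852

Summing Y*_{l m}(θ₁,φ₁)·Y_{l m}(θ₂,φ₂) over m ∈ [−3, 3]; prefactor 4π/(2·3+1) = 1.795196:
  m=-3: Y*=0.34724 - 0.03426j  Y=0.00459 - 0.00858j  product 0.00130 - 0.00313j
  m=-2: Y*=-0.30342 + 0.01992j  Y=0.01557 + 0.07839j  product -0.00628 - 0.02348j
  m=-1: Y*=-0.13337 + 0.00437j  Y=-0.25631 - 0.21042j  product 0.03510 + 0.02694j
  m=+0: Y*=0.30499 + 0.00000j  Y=0.56933 + 0.00000j  product 0.17364 + 0.00000j
  m=+1: Y*=0.13337 + 0.00437j  Y=0.25631 - 0.21042j  product 0.03510 - 0.02694j
  m=+2: Y*=-0.30342 - 0.01992j  Y=0.01557 - 0.07839j  product -0.00628 + 0.02348j
  m=+3: Y*=-0.34724 - 0.03426j  Y=-0.00459 - 0.00858j  product 0.00130 + 0.00313j
Σ over m = 0.23388 + 0.00000j; ×(4π/7) → 0.41985 + 0.00000j. Real part: 0.419852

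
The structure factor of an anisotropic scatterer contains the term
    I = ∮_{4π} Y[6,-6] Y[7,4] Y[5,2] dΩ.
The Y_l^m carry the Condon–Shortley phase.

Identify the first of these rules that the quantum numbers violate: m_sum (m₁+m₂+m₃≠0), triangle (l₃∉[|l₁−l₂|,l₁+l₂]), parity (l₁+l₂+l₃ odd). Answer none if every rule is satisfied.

none

m₁+m₂+m₃ = -6 + 4 + 2 = 0  ✓
triangle: |6−7|=1 ≤ l₃=5 ≤ 6+7=13  ✓
parity: l₁+l₂+l₃ = 18 is even  ✓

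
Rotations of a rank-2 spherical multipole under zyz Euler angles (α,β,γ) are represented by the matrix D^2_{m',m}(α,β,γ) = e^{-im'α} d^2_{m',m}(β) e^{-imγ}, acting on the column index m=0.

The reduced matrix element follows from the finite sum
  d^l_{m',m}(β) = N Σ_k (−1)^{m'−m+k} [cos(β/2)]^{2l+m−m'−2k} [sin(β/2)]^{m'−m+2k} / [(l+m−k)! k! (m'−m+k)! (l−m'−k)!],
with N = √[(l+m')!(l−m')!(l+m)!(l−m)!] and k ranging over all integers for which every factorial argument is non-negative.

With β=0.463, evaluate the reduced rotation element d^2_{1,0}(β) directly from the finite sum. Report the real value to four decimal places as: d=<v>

d^2_{1,0}(β=0.4630) via the finite sum:
Half-angle: c=0.973323, s=0.229438. N=√(6·1·2·2)=4.898979
k∈{0,1} keeps every argument non-negative
  k=0: (−1)^1·4.8990/(2)·0.9733^3·0.2294^1 = -0.518217
  k=1: (−1)^2·4.8990/(2)·0.9733^1·0.2294^3 = +0.028796
d^2_{1,0}(0.4630) = -0.518217 +0.028796 = -0.489422

d=-0.4894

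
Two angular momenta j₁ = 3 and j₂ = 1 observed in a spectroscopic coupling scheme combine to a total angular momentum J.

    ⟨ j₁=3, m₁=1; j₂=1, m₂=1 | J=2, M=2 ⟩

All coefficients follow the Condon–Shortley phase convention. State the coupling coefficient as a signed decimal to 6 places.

triangle: 2!·4!·0!/7! = 48/5040
(j±m)!: 4!·2!·2!·0!·4!·0! = 2304
prefactor² = (2J+1)·Δ·N² = 768/7
  k=2: +1/(2!·0!·0!·0!·4!·0!) = 1/48
Σ = 1/48  ⇒  CG² = 768/7·(1/48)² = 1/21
CG = +√(1/21) = +0.218218

+0.218218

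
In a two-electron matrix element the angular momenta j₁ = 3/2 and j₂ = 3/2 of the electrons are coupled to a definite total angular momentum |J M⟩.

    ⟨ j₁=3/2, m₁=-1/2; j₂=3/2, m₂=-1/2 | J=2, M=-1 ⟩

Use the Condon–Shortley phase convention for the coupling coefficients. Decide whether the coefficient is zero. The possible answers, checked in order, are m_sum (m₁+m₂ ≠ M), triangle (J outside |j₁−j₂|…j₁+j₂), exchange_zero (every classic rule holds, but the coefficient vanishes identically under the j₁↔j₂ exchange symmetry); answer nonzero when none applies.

exchange_zero

m-sum: m₁+m₂ = -1/2+(-1/2) = -1, M = -1  ✓
triangle: |j₁−j₂| = 0 ≤ J = 2 ≤ j₁+j₂ = 3  ✓
exchange: j₁=j₂ and m₁=m₂, and (−1)^(j₁+j₂−J) = (−1)^1 = −1 forces ⟨j₁m₁;j₂m₂|JM⟩ = −⟨j₂m₂;j₁m₁|JM⟩ = −⟨j₁m₁;j₂m₂|JM⟩ ⇒ the coefficient vanishes identically
Racah sum check: Σ_k collapses to 0 ⇒ CG = 0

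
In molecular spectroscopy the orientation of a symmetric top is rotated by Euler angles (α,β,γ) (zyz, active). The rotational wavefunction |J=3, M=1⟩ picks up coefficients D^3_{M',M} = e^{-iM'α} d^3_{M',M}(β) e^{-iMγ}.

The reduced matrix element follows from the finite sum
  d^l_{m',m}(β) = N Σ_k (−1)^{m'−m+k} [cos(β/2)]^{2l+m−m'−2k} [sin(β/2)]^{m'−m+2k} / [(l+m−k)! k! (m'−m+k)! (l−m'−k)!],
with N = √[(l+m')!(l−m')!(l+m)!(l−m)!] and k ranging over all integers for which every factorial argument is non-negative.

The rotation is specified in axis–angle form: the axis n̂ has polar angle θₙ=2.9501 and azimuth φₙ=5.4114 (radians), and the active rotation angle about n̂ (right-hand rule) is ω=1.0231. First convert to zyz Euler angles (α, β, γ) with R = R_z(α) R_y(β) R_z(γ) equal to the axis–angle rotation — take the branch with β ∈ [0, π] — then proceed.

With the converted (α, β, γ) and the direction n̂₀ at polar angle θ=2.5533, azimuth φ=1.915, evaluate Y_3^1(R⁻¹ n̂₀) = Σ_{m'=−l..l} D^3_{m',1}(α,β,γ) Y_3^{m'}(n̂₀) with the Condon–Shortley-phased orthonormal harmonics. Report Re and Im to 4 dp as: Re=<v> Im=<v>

Axis–angle → zyz. n̂ = (sinθₙcosφₙ, sinθₙsinφₙ, cosθₙ) = (+0.122466, -0.145689, -0.981721), ω = 1.0231.
R = I cosω + sinω [n̂]ₓ + (1−cosω) n̂n̂ᵀ gives
  R = [+0.527910, +0.829570, -0.182001; -0.846673, +0.530895, -0.036003; +0.066756, +0.173102, +0.982639]
β = atan2(√(R₁₃²+R₂₃²), R₃₃) = 0.186610; α = atan2(R₂₃, R₁₃) mod 2π = 3.336890; γ = atan2(R₃₂, −R₃₁) mod 2π = 1.938868
Need the full column D^3_{m',1} for m'=−3..3 at α=3.3369, β=0.1866, γ=1.9389.
cos(β/2)=0.995650, sin(β/2)=0.093169
d^3_{-3,1}: single k=4 term ⇒ +0.000289;  D = -0.000063+0.000282i
d^3_{-2,1}: k∈[3..4] ⇒ +0.005049 -0.000022 = +0.005026;  D = +0.000113-0.005025i
d^3_{-1,1}: k∈[2..4] ⇒ +0.051183 -0.000598 +0.000001 = +0.050586;  D = +0.008697+0.049833i
d^3_{0,1}: k∈[1..3] ⇒ +0.315790 -0.008296 +0.000024 = +0.307518;  D = -0.110650-0.286922i
d^3_{1,1}: k∈[0..2] ⇒ +0.974184 -0.068244 +0.000448 = +0.906388;  D = +0.484046+0.766315i
d^3_{2,1}: k∈[0..1] ⇒ -0.288275 +0.005049 = -0.283227;  D = +0.194847+0.205553i
d^3_{3,1}: single k=0 term ⇒ +0.033038;  D = +0.026950+0.019111i
Y_3^{m'}(θ=2.5533,φ=1.915) and Σ D·Y over m':
  (-0.0001+0.0003i)·(+0.0612+0.0365i)  (+0.0001-0.0050i)·(+0.2022-0.1663i)  (+0.0087+0.0498i)·(-0.1489-0.4153i)  (-0.1107-0.2869i)·(-0.1429+0.0000i)  (+0.4840+0.7663i)·(+0.1489-0.4153i)  (+0.1948+0.2056i)·(+0.2022+0.1663i)  (+0.0269+0.0191i)·(-0.0612+0.0365i)
Y_3^1(R⁻¹ n̂) = +0.427598+0.015777i

Re=0.4276 Im=0.0158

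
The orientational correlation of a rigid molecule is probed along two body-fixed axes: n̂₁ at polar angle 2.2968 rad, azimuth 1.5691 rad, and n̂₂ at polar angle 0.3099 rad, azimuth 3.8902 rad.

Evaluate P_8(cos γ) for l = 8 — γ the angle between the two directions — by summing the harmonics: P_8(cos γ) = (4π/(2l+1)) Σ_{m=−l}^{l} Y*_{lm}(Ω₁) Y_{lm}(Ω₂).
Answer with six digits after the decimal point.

Summing Y*_{l m}(θ₁,φ₁)·Y_{l m}(θ₂,φ₂) over m ∈ [−8, 8]; prefactor 4π/(2·8+1) = 0.739198:
  m=-8: Y*=0.05042 - 0.00068j  Y=0.00004 + 0.00001j  product 0.00000 + 0.00000j
  m=-7: Y*=0.00213 + 0.17903j  Y=-0.00024 - 0.00042j  product 0.00007 - 0.00004j
  m=-6: Y*=-0.36943 + 0.00376j  Y=-0.00084 + 0.00372j  product 0.00029 - 0.00138j
  m=-5: Y*=-0.00387 - 0.45596j  Y=0.01786 - 0.01226j  product -0.00566 - 0.00810j
  m=-4: Y*=0.22931 - 0.00156j  Y=-0.08941 - 0.01325j  product -0.02052 - 0.00290j
  m=-3: Y*=-0.00109 - 0.21424j  Y=0.16957 + 0.21184j  product 0.04520 - 0.03656j
  m=-2: Y*=0.35910 - 0.00122j  Y=0.03967 - 0.53821j  product 0.01359 - 0.19332j
  m=-1: Y*=-0.00009 - 0.05562j  Y=-0.39727 + 0.36907j  product 0.02056 + 0.02206j
  m=+0: Y*=0.36572 + 0.00000j  Y=-0.13299 + 0.00000j  product -0.04864 + 0.00000j
  m=+1: Y*=0.00009 - 0.05562j  Y=0.39727 + 0.36907j  product 0.02056 - 0.02206j
  m=+2: Y*=0.35910 + 0.00122j  Y=0.03967 + 0.53821j  product 0.01359 + 0.19332j
  m=+3: Y*=0.00109 - 0.21424j  Y=-0.16957 + 0.21184j  product 0.04520 + 0.03656j
  m=+4: Y*=0.22931 + 0.00156j  Y=-0.08941 + 0.01325j  product -0.02052 + 0.00290j
  m=+5: Y*=0.00387 - 0.45596j  Y=-0.01786 - 0.01226j  product -0.00566 + 0.00810j
  m=+6: Y*=-0.36943 - 0.00376j  Y=-0.00084 - 0.00372j  product 0.00029 + 0.00138j
  m=+7: Y*=-0.00213 + 0.17903j  Y=0.00024 - 0.00042j  product 0.00007 + 0.00004j
  m=+8: Y*=0.05042 + 0.00068j  Y=0.00004 - 0.00001j  product 0.00000 - 0.00000j
Σ over m = 0.05845 + 0.00000j; ×(4π/17) → 0.04321 + 0.00000j. Real part: 0.043209

0.043209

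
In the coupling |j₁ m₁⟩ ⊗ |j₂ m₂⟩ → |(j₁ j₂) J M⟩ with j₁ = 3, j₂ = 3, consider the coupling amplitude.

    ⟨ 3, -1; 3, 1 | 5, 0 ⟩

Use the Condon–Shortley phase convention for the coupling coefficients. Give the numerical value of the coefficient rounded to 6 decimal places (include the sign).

j₁+j₂−J=1  J+j₁−j₂=5  J−j₁+j₂=5  j₁+j₂+J+1=12
(j₁±m₁, j₂±m₂, J±M) = (2,4,4,2,5,5)
P² = 76800/7
sum k=0..1:
  [0] +1/576 = 1/576
  [1] −1/144 = -1/144
S = -1/192
C² = P²·S² = 25/84 ; C = -0.545545

-0.545545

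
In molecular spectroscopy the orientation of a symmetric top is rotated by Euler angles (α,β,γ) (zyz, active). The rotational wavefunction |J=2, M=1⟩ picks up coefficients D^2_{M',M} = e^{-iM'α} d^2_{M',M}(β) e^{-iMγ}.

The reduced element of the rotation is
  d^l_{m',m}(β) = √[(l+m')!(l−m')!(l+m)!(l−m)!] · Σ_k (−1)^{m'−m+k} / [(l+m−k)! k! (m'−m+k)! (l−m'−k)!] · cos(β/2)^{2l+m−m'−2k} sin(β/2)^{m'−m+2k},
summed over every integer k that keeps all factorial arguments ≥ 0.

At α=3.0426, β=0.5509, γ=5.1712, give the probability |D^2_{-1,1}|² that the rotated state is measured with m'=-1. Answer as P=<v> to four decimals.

P=0.0400

D^2_{-1,1}(3.0426,0.5509,5.1712) = e^{-i·-1·3.0426}·d^2_{-1,1}(0.5509)·e^{-i·1·5.1712}. Compute d first:
c=cos(0.550900/2)=0.962303, s=sin(0.550900/2)=0.271980; N=√[1·6·6·1]=6.000000
Admissible k: 2..3 (factorial args all ≥0)
  k=2: (−1)^0·6.0000/(2)·0.9623^2·0.2720^2 = +0.205503
  k=3: (−1)^1·6.0000/(6)·0.9623^0·0.2720^4 = -0.005472
d^2_{-1,1}(0.5509) = +0.205503 -0.005472 = +0.200031
|D^2_{-1,1}|² = |d^2_{-1,1}(β)|² = (+0.200031)² = 0.040013 (the z-rotation phases have unit modulus)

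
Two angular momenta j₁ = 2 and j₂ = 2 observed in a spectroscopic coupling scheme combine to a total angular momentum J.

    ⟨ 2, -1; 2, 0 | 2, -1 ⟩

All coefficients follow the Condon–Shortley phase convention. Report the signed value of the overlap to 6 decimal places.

triangle: 2!*2!*2!/7! = 8/5040
(j±m)!: 1!*3!*2!*2!*1!*3! = 144
prefactor² = (2J+1)*Δ*N² = 8/7
  k=1: −1/(1!*1!*2!*1!*0!*1!) = -1/2
  k=2: +1/(2!*0!*1!*0!*1!*2!) = 1/4
Σ = -1/4  ⇒  CG² = 8/7*(-1/4)² = 1/14
CG = −√(1/14) = -0.267261

−√(1/14) = -0.267261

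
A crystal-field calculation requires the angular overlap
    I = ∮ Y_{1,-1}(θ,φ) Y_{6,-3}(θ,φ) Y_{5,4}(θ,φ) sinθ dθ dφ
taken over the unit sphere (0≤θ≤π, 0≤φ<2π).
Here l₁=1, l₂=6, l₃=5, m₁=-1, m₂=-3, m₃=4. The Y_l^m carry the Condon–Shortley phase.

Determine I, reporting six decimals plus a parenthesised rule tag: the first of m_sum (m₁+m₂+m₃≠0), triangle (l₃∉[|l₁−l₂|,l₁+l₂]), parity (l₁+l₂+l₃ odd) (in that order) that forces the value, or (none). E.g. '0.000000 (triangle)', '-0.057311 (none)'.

Checks pass: Σm=0; 12 even; l₃=5∈[5,7].
(2·1+1)(2·6+1)(2·5+1) = 429
Δ: 2! 0! 10! / 13! → 1/858
sum: t=1:−1/14400 = -1/14400
3j²(1 6 5; 0 0 0) = Δ·Π!·Σ² = 6/143  (sign +1)
sum: t=2:+1/725760 = 1/725760
3j²(1 6 5; -1 -3 4) = Δ·Π!·Σ² = 1/286  (sign -1)
combine: 4πI² = 429·6/143·1/286 = 9/143
take √, sign -1: I = -0.07076985
No selection rule forces the value: the integral is nonzero (none).

-0.070770 (none)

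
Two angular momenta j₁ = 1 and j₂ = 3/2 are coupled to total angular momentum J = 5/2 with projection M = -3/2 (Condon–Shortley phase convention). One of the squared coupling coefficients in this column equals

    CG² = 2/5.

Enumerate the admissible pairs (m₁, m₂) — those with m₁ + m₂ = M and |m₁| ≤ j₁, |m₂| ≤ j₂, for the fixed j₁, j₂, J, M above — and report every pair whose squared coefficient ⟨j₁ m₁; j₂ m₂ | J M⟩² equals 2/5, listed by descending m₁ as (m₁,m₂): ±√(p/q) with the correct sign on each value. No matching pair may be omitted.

(0,-3/2): +√(2/5)

Admissible pairs with m₁+m₂ = M = -3/2: (-1,-1/2), (0,-3/2)
  (m₁,m₂)=(0,-3/2): CG² = 2/5, CG = +√(2/5)   ← matches the target
  (m₁,m₂)=(-1,-1/2): CG² = 3/5, CG = +√(3/5)
Pairs with CG² = 2/5: (0,-3/2): +√(2/5)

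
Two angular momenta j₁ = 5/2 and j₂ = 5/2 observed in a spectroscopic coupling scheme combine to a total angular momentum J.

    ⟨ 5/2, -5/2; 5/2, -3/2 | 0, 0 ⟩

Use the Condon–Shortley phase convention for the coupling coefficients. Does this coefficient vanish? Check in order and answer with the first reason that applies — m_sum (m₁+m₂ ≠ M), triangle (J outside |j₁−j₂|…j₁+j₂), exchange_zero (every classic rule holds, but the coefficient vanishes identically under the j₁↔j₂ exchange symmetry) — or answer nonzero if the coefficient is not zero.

m_sum

m-sum: m₁+m₂ = -5/2+(-3/2) = -4, M = 0  ✗ ⇒ coefficient is 0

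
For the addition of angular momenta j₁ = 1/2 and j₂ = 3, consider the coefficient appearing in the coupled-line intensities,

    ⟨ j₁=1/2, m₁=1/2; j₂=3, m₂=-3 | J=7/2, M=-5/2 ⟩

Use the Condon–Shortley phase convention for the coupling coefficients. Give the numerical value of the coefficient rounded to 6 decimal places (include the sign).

+0.377964  (= +√(1/7))

triangle: 0!*1!*6!/8! = 720/40320
(j±m)!: 1!*0!*0!*6!*1!*6! = 518400
prefactor² = (2J+1)*Δ*N² = 518400/7
  k=0: +1/(0!*0!*0!*0!*1!*6!) = 1/720
Σ = 1/720  ⇒  CG² = 518400/7*(1/720)² = 1/7
CG = +√(1/7) = +0.377964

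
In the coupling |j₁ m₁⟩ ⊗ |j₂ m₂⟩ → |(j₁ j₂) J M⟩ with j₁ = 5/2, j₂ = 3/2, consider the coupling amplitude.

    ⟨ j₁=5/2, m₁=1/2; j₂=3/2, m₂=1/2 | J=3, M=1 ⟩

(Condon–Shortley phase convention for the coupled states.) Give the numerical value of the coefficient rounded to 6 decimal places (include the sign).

triangle: 1!*4!*2!/8! = 48/40320
(j±m)!: 3!*2!*2!*1!*4!*2! = 1152
prefactor² = (2J+1)*Δ*N² = 48/5
  k=0: +1/(0!*1!*2!*2!*2!*0!) = 1/8
  k=1: −1/(1!*0!*1!*1!*3!*1!) = -1/6
Σ = -1/24  ⇒  CG² = 48/5*(-1/24)² = 1/60
CG = −√(1/60) = -0.129099

−√(1/60) ≈ -0.129099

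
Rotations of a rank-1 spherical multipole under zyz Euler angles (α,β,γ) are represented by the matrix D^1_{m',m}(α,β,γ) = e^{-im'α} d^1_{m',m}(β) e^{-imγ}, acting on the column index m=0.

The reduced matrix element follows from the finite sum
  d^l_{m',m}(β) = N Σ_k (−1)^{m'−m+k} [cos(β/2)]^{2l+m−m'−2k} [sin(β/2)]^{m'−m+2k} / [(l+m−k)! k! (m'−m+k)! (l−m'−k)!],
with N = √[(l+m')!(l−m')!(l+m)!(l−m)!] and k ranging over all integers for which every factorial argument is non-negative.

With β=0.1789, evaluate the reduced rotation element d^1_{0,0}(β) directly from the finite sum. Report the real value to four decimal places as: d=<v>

d=0.9840

d^1_{0,0}(β=0.1789) via the finite sum:
c=cos(0.178900/2)=0.996002, s=sin(0.178900/2)=0.089331; N=√[1·1·1·1]=1.000000
k∈{0,1} keeps every argument non-negative
  k=0: (−1)^0·1.0000/(1)·0.9960^2·0.0893^0 = +0.992020
  k=1: (−1)^1·1.0000/(1)·0.9960^0·0.0893^2 = -0.007980
d^1_{0,0}(0.1789) = +0.992020 -0.007980 = +0.984040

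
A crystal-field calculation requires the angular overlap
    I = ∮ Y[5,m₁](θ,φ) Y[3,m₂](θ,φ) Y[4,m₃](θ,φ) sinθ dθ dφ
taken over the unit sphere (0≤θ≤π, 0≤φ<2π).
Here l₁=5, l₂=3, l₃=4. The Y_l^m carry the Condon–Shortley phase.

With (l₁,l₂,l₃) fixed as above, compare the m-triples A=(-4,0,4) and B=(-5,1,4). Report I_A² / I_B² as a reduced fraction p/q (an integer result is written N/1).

Same 5,3,4: normalisation and zero-m 3j drop out of the ratio.
A: Δ: 4! 6! 2! / 13! → 1/180180; sum: t=3:−1/8640 = -1/8640; 3j²(5 3 4; -4 0 4) = Δ·Π!·Σ² = 28/715  (sign -1)
B: Δ: 4! 6! 2! / 13! → 1/180180; sum: t=4:+1/34560 = 1/34560; 3j²(5 3 4; -5 1 4) = Δ·Π!·Σ² = 14/429  (sign +1)
I_A²/I_B² = (28/715)/(14/429) = 6/5

6/5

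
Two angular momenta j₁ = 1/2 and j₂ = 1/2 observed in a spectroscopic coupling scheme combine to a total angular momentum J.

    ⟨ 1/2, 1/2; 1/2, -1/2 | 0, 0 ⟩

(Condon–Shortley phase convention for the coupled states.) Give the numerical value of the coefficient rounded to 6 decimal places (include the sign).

triangle: 1!×0!×0!/2! = 1/2
(j±m)!: 1!×0!×0!×1!×0!×0! = 1
prefactor² = (2J+1)×Δ×N² = 1/2
  k=0: +1/(0!×1!×0!×0!×0!×0!) = 1
Σ = 1  ⇒  CG² = 1/2×1² = 1/2
CG = +√(1/2) = +0.707107

+0.707107  (= +√(1/2))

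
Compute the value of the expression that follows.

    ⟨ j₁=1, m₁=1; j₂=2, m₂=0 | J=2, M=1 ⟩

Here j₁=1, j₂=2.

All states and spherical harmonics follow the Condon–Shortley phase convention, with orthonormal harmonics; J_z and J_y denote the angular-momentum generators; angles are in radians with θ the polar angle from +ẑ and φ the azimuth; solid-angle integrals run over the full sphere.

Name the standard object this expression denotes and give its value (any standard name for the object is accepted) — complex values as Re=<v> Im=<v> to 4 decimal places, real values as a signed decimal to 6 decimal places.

This is a Clebsch–Gordan (vector-coupling) coefficient.
triangle: 1!·1!·3!/6! = 6/720
(j±m)!: 2!·0!·2!·2!·3!·1! = 48
prefactor² = (2J+1)·Δ·N² = 2
  k=0: +1/(0!·1!·0!·2!·1!·1!) = 1/2
Σ = 1/2  ⇒  CG² = 2·(1/2)² = 1/2
CG = +√(1/2) = +0.707107

Clebsch–Gordan coefficient, +√(1/2) ≈ +0.707107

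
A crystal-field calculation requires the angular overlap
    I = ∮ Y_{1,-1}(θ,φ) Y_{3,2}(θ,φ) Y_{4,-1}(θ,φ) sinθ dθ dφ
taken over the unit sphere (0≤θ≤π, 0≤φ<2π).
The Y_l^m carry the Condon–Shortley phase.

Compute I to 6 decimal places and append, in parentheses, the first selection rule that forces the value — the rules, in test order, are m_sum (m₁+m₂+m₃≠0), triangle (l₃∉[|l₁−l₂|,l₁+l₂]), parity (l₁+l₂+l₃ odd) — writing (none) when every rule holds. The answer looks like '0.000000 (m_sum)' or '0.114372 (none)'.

Checks pass: Σm=0; 8 even; l₃=4∈[2,4].
(2·1+1)(2·3+1)(2·4+1) = 189
Δ: 0! 2! 6! / 9! → 1/252
sum: t=0:+1/36 = 1/36
3j²(1 3 4; 0 0 0) = Δ·Π!·Σ² = 4/63  (sign +1)
sum: t=0:+1/240 = 1/240
3j²(1 3 4; -1 2 -1) = Δ·Π!·Σ² = 1/84  (sign -1)
combine: 4πI² = 189·4/63·1/84 = 1/7
take √, sign -1: I = -0.10662181
No selection rule forces the value: the integral is nonzero (none).

-0.106622 (none)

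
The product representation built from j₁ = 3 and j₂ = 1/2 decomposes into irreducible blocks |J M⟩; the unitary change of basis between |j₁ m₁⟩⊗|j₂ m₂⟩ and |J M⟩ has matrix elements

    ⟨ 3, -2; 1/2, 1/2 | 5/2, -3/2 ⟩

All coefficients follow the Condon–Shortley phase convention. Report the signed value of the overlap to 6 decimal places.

√[6·1!5!0!/7! · 1!5!1!0!1!4!] = √(2880/7)
  +(−1)^1/∏(1,0,4,0,1,0)! = -1/24  (running -1/24)
⟨..|..⟩ = √(2880/7)·(-1/24) = -0.845154

-0.845154  (= −√(5/7))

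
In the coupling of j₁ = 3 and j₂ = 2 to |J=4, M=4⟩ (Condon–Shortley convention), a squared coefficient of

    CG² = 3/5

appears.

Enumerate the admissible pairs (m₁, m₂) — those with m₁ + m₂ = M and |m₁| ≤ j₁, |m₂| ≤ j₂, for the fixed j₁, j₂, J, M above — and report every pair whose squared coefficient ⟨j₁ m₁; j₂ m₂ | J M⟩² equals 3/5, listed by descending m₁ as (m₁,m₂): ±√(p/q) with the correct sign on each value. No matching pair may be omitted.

(3,1): +√(3/5)

Admissible pairs with m₁+m₂ = M = 4: (2,2), (3,1)
  (m₁,m₂)=(3,1): CG² = 3/5, CG = +√(3/5)   ← matches the target
  (m₁,m₂)=(2,2): CG² = 2/5, CG = −√(2/5)
Pairs with CG² = 3/5: (3,1): +√(3/5)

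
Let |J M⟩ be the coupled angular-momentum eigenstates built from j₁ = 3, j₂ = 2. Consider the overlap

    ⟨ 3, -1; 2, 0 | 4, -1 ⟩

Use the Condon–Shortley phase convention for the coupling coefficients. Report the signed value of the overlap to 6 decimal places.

-0.327327  (= −√(3/28))

triangle: 1!×5!×3!/10! = 720/3628800
(j±m)!: 2!×4!×2!×2!×3!×5! = 138240
prefactor² = (2J+1)×Δ×N² = 1728/7
  k=0: +1/(0!×1!×4!×2!×1!×1!) = 1/48
  k=1: −1/(1!×0!×3!×1!×2!×2!) = -1/24
Σ = -1/48  ⇒  CG² = 1728/7×(-1/48)² = 3/28
CG = −√(3/28) = -0.327327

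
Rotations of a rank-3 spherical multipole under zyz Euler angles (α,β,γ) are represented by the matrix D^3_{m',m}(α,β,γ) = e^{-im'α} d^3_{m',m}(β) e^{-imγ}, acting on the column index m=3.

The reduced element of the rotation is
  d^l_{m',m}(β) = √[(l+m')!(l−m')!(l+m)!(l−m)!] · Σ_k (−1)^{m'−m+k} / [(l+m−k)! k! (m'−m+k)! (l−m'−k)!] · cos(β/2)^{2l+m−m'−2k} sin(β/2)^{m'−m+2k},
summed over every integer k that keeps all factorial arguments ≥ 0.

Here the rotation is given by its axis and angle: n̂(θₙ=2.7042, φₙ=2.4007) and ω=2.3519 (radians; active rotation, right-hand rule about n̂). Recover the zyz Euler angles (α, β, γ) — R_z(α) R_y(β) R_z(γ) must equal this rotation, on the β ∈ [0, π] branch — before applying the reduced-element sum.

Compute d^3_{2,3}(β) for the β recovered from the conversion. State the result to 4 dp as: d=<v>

d=0.6326

Axis–angle → zyz. n̂ = (sinθₙcosφₙ, sinθₙsinφₙ, cosθₙ) = (-0.312545, +0.285893, -0.905859), ω = 2.3519.
R = I cosω + sinω [n̂]ₓ + (1−cosω) n̂n̂ᵀ gives
  R = [-0.537604, +0.491018, +0.685480; -0.795550, -0.564782, -0.219367; +0.279434, -0.663266, +0.694258]
β = atan2(√(R₁₃²+R₂₃²), R₃₃) = 0.803407; α = atan2(R₂₃, R₁₃) mod 2π = 5.973464; γ = atan2(R₃₂, −R₃₁) mod 2π = 4.313657
d^3_{2,3}(β=0.8034) via the finite sum:
With c≡cos(β/2)=0.920396 and s≡sin(β/2)=0.390987, N=[120·1·720·1]^{1/2}=293.938769
k∈{1} keeps every argument non-negative
  k=1: (−1)^0·293.9388/(120)·0.9204^5·0.3910^1 = +0.632575
d^3_{2,3}(0.8034) = +0.632575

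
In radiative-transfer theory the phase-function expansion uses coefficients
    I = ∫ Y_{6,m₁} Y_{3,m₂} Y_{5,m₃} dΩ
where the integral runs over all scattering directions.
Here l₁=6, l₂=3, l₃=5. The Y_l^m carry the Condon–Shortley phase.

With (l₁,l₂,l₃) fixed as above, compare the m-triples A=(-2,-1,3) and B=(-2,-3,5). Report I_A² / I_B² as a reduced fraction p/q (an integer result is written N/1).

49/3

l's match ⇒ only the (l;m) 3-j factors differ between A and B.
A: triangle coeff Δ(6,3,5) = 1/675675; Σ_t [0,2]: t=0:+1/1935360 t=1:−1/30240 t=2:+1/11520 = 1/18432; (3j)²=7/429 [(6 3 5; -2 -1 3)], sign=+1
B: triangle coeff Δ(6,3,5) = 1/675675; Σ_t [0,0]: t=0:+1/1935360 = 1/1935360; (3j)²=1/1001 [(6 3 5; -2 -3 5)], sign=+1
I_A²/I_B² = (7/429)/(1/1001) = 49/3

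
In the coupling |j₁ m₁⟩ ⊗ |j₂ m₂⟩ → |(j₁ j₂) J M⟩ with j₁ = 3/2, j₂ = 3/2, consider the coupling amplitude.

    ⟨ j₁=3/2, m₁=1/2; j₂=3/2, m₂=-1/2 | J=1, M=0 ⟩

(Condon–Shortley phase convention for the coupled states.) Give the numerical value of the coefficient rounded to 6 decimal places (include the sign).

−√(1/20) = -0.223607

triangle: 2!*1!*1!/5! = 2/120
(j±m)!: 2!*1!*1!*2!*1!*1! = 4
prefactor² = (2J+1)*Δ*N² = 1/5
  k=0: +1/(0!*2!*1!*1!*0!*0!) = 1/2
  k=1: −1/(1!*1!*0!*0!*1!*1!) = -1
Σ = -1/2  ⇒  CG² = 1/5*(-1/2)² = 1/20
CG = −√(1/20) = -0.223607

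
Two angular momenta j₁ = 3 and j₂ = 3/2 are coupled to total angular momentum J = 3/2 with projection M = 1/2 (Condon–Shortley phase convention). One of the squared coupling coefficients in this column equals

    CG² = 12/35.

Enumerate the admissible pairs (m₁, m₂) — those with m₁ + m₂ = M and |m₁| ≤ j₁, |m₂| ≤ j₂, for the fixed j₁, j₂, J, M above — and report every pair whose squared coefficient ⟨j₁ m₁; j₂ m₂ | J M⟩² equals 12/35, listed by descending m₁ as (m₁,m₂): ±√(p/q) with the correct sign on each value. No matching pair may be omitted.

Admissible pairs with m₁+m₂ = M = 1/2: (-1,3/2), (0,1/2), (1,-1/2), (2,-3/2)
  (m₁,m₂)=(2,-3/2): CG² = 2/7, CG = +√(2/7)
  (m₁,m₂)=(1,-1/2): CG² = 12/35, CG = −√(12/35)   ← matches the target
  (m₁,m₂)=(0,1/2): CG² = 9/35, CG = +√(9/35)
  (m₁,m₂)=(-1,3/2): CG² = 4/35, CG = −√(4/35)
Pairs with CG² = 12/35: (1,-1/2): −√(12/35)

(1,-1/2): −√(12/35)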